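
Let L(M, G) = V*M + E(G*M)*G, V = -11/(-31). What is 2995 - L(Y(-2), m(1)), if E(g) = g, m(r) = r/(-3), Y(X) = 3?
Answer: 278405/93 ≈ 2993.6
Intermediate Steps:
V = 11/31 (V = -11*(-1/31) = 11/31 ≈ 0.35484)
m(r) = -r/3 (m(r) = r*(-⅓) = -r/3)
L(M, G) = 11*M/31 + M*G² (L(M, G) = 11*M/31 + (G*M)*G = 11*M/31 + M*G²)
2995 - L(Y(-2), m(1)) = 2995 - 3*(11 + 31*(-⅓*1)²)/31 = 2995 - 3*(11 + 31*(-⅓)²)/31 = 2995 - 3*(11 + 31*(⅑))/31 = 2995 - 3*(11 + 31/9)/31 = 2995 - 3*130/(31*9) = 2995 - 1*130/93 = 2995 - 130/93 = 278405/93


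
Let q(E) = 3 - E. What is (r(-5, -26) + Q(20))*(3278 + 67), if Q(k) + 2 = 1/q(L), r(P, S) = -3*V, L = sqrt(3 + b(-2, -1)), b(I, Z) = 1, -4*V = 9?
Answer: 76935/4 ≈ 19234.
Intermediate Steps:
V = -9/4 (V = -1/4*9 = -9/4 ≈ -2.2500)
L = 2 (L = sqrt(3 + 1) = sqrt(4) = 2)
r(P, S) = 27/4 (r(P, S) = -3*(-9/4) = 27/4)
Q(k) = -1 (Q(k) = -2 + 1/(3 - 1*2) = -2 + 1/(3 - 2) = -2 + 1/1 = -2 + 1 = -1)
(r(-5, -26) + Q(20))*(3278 + 67) = (27/4 - 1)*(3278 + 67) = (23/4)*3345 = 76935/4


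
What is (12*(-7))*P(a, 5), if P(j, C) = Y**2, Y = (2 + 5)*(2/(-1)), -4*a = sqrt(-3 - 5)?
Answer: -16464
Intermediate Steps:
a = -I*sqrt(2)/2 (a = -sqrt(-3 - 5)/4 = -I*sqrt(2)/2 ≈ -0.70711*I)
Y = -14 (Y = 7*(2*(-1)) = 7*(-2) = -14)
P(j, C) = 196 (P(j, C) = (-14)**2 = 196)
(12*(-7))*P(a, 5) = (12*(-7))*196 = -84*196 = -16464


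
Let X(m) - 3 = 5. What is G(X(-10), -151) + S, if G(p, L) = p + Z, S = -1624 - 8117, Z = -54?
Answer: -9787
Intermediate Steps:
X(m) = 8 (X(m) = 3 + 5 = 8)
S = -9741
G(p, L) = -54 + p (G(p, L) = p - 54 = -54 + p)
G(X(-10), -151) + S = (-54 + 8) - 9741 = -46 - 9741 = -9787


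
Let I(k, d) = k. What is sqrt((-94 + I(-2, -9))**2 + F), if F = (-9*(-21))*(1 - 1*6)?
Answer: 3*sqrt(919) ≈ 90.945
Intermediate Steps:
F = -945 (F = 189*(1 - 6) = 189*(-5) = -945)
sqrt((-94 + I(-2, -9))**2 + F) = sqrt((-94 - 2)**2 - 945) = sqrt((-96)**2 - 945) = sqrt(9216 - 945) = sqrt(8271) = 3*sqrt(919)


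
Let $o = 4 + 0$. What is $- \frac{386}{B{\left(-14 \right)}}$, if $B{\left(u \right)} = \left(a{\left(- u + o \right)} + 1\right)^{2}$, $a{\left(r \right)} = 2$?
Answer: $- \frac{386}{9} \approx -42.889$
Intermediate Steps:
$o = 4$
$B{\left(u \right)} = 9$ ($B{\left(u \right)} = \left(2 + 1\right)^{2} = 3^{2} = 9$)
$- \frac{386}{B{\left(-14 \right)}} = - \frac{386}{9}$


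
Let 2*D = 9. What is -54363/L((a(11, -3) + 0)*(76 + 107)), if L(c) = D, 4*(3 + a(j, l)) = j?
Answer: -36242/3 ≈ -12081.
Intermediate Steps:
a(j, l) = -3 + j/4
D = 9/2 (D = (1/2)*9 = 9/2 ≈ 4.5000)
L(c) = 9/2
-54363/L((a(11, -3) + 0)*(76 + 107)) = -54363/9/2 = -54363*2/9 = -36242/3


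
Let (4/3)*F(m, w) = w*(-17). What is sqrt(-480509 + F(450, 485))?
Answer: I*sqrt(1946771)/2 ≈ 697.63*I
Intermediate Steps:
F(m, w) = -51*w/4 (F(m, w) = 3*(w*(-17))/4 = 3*(-17*w)/4 = -51*w/4)
sqrt(-480509 + F(450, 485)) = sqrt(-480509 - 51/4*485) = sqrt(-480509 - 24735/4) = sqrt(-1946771/4) = I*sqrt(1946771)/2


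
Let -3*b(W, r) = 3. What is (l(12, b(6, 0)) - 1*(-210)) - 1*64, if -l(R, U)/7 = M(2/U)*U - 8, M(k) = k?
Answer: 188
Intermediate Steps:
b(W, r) = -1 (b(W, r) = -1/3*3 = -1)
l(R, U) = 42 (l(R, U) = -7*((2/U)*U - 8) = -7*(2 - 8) = -7*(-6) = 42)
(l(12, b(6, 0)) - 1*(-210)) - 1*64 = (42 - 1*(-210)) - 1*64 = (42 + 210) - 64 = 252 - 64 = 188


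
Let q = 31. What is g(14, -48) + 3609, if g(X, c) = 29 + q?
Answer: 3669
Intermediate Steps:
g(X, c) = 60 (g(X, c) = 29 + 31 = 60)
g(14, -48) + 3609 = 60 + 3609 = 3669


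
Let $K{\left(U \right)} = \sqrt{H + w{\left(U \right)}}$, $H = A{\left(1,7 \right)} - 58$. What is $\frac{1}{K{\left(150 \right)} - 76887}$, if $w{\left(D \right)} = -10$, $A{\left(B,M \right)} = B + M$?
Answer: $- \frac{25629}{1970536943} - \frac{2 i \sqrt{15}}{5911610829} \approx -1.3006 \cdot 10^{-5} - 1.3103 \cdot 10^{-9} i$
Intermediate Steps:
$H = -50$ ($H = \left(1 + 7\right) - 58 = 8 - 58 = -50$)
$K{\left(U \right)} = 2 i \sqrt{15}$ ($K{\left(U \right)} = \sqrt{-50 - 10} = \sqrt{-60} = 2 i \sqrt{15}$)
$\frac{1}{K{\left(150 \right)} - 76887} = \frac{1}{2 i \sqrt{15} - 76887} = \frac{1}{-76887 + 2 i \sqrt{15}}$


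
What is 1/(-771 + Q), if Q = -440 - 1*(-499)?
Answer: -1/712 ≈ -0.0014045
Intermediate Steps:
Q = 59 (Q = -440 + 499 = 59)
1/(-771 + Q) = 1/(-771 + 59) = 1/(-712) = -1/712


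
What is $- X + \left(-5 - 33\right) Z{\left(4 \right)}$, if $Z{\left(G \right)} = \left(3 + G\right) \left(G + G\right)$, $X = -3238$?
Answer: $1110$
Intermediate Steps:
$Z{\left(G \right)} = 2 G \left(3 + G\right)$ ($Z{\left(G \right)} = \left(3 + G\right) 2 G = 2 G \left(3 + G\right)$)
$- X + \left(-5 - 33\right) Z{\left(4 \right)} = \left(-1\right) \left(-3238\right) + \left(-5 - 33\right) 2 \cdot 4 \left(3 + 4\right) = 3238 - 38 \cdot 2 \cdot 4 \cdot 7 = 3238 - 2128 = 1110$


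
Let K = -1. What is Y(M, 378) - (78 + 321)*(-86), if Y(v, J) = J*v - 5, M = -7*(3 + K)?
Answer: 29017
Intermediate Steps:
M = -14 (M = -7*(3 - 1) = -7*2 = -14)
Y(v, J) = -5 + J*v
Y(M, 378) - (78 + 321)*(-86) = (-5 + 378*(-14)) - (78 + 321)*(-86) = (-5 - 5292) - 399*(-86) = -5297 - 1*(-34314) = -5297 + 34314 = 29017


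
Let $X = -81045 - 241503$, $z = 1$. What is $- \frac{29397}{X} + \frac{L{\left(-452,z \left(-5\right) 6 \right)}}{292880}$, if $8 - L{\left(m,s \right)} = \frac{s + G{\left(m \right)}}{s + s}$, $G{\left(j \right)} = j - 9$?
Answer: $\frac{43048671131}{472339291200} \approx 0.091139$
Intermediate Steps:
$G{\left(j \right)} = -9 + j$
$L{\left(m,s \right)} = 8 - \frac{-9 + m + s}{2 s}$ ($L{\left(m,s \right)} = 8 - \frac{s + \left(-9 + m\right)}{s + s} = 8 - \frac{-9 + m + s}{2 s}$)
$X = -322548$
$- \frac{29397}{X} + \frac{L{\left(-452,z \left(-5\right) 6 \right)}}{292880} = - \frac{29397}{-322548} + \frac{\frac{1}{2} \frac{1}{1 \left(-5\right) 6} \left(9 - -452 + 15 \cdot 1 \left(-5\right) 6\right)}{292880} = \left(-29397\right) \left(- \frac{1}{322548}\right) + \frac{9 + 452 + 15 \left(\left(-5\right) 6\right)}{2 \left(\left(-5\right) 6\right)} \frac{1}{292880} = \frac{9799}{107516} + \frac{9 + 452 + 15 \left(-30\right)}{2 \left(-30\right)} \frac{1}{292880} = \frac{9799}{107516} + \frac{1}{2} \left(- \frac{1}{30}\right) \left(9 + 452 - 450\right) \frac{1}{292880} = \frac{9799}{107516} + \frac{1}{2} \left(- \frac{1}{30}\right) 11 \cdot \frac{1}{292880} = \frac{9799}{107516} - \frac{11}{17572800} = \frac{43048671131}{472339291200}$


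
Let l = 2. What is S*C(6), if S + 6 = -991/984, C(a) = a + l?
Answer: -6895/123 ≈ -56.057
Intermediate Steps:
C(a) = 2 + a (C(a) = a + 2 = 2 + a)
S = -6895/984 (S = -6 - 991/984 = -6895/984 ≈ -7.0071)
S*C(6) = -6895*(2 + 6)/984 = -6895/984*8 = -6895/123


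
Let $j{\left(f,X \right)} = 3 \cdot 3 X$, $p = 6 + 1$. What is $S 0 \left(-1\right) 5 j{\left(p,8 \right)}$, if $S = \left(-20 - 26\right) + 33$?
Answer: $0$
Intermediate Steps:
$p = 7$
$j{\left(f,X \right)} = 9 X$
$S = -13$ ($S = -46 + 33 = -13$)
$S 0 \left(-1\right) 5 j{\left(p,8 \right)} = - 13 \cdot 0 \left(-1\right) 5 \cdot 9 \cdot 8 = - 13 \cdot 0 \cdot 5 \cdot 72 = \left(-13\right) 0 \cdot 72 = 0 \cdot 72 = 0$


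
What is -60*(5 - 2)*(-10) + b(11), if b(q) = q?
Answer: 1811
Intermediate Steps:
-60*(5 - 2)*(-10) + b(11) = -60*(5 - 2)*(-10) + 11 = -180*(-10) + 11 = -60*(-30) + 11 = 1800 + 11 = 1811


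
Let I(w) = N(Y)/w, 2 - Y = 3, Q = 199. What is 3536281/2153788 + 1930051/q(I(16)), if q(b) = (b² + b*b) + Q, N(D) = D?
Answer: 76025132447711/7837634532 ≈ 9700.0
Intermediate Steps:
Y = -1 (Y = 2 - 1*3 = 2 - 3 = -1)
I(w) = -1/w
q(b) = 199 + 2*b² (q(b) = (b² + b*b) + 199 = (b² + b²) + 199 = 2*b² + 199 = 199 + 2*b²)
3536281/2153788 + 1930051/q(I(16)) = 3536281/2153788 + 1930051/(199 + 2*(-1/16)²) = 3536281*(1/2153788) + 1930051/(199 + 2*(-1*1/16)²) = 505183/307684 + 1930051/(199 + 2*(-1/16)²) = 505183/307684 + 1930051/(199 + 2*(1/256)) = 505183/307684 + 1930051/(199 + 1/128) = 505183/307684 + 1930051/(25473/128) = 505183/307684 + 1930051*(128/25473) = 505183/307684 + 247046528/25473 = 76025132447711/7837634532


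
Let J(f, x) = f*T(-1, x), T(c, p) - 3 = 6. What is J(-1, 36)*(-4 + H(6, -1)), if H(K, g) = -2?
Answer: 54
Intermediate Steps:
T(c, p) = 9 (T(c, p) = 3 + 6 = 9)
J(f, x) = 9*f (J(f, x) = f*9 = 9*f)
J(-1, 36)*(-4 + H(6, -1)) = (9*(-1))*(-4 - 2) = -9*(-6) = 54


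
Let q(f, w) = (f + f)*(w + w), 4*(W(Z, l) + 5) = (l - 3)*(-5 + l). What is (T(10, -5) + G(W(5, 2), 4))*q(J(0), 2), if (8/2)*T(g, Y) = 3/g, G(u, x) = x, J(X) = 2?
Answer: 326/5 ≈ 65.200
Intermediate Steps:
W(Z, l) = -5 + (-5 + l)*(-3 + l)/4 (W(Z, l) = -5 + ((l - 3)*(-5 + l))/4 = -5 + ((-3 + l)*(-5 + l))/4 = -5 + ((-5 + l)*(-3 + l))/4 = -5 + (-5 + l)*(-3 + l)/4)
q(f, w) = 4*f*w (q(f, w) = (2*f)*(2*w) = 4*f*w)
T(g, Y) = 3/(4*g) (T(g, Y) = (3/g)/4 = 3/(4*g))
(T(10, -5) + G(W(5, 2), 4))*q(J(0), 2) = ((¾)/10 + 4)*(4*2*2) = ((¾)*(⅒) + 4)*16 = (3/40 + 4)*16 = (163/40)*16 = 326/5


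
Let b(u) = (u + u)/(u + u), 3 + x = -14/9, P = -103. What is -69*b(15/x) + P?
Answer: -172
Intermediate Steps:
x = -41/9 (x = -3 - 14/9 = -41/9 ≈ -4.5556)
b(u) = 1 (b(u) = (2*u)/((2*u)) = (2*u)*(1/(2*u)) = 1)
-69*b(15/x) + P = -69*1 - 103 = -69 - 103 = -172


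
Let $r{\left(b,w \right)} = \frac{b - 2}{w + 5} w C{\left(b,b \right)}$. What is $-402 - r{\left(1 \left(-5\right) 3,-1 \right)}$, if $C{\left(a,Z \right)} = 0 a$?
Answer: $-402$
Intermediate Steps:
$C{\left(a,Z \right)} = 0$
$r{\left(b,w \right)} = 0$ ($r{\left(b,w \right)} = \frac{b - 2}{w + 5} w 0 = \frac{-2 + b}{5 + w} w 0 = \frac{w \left(-2 + b\right)}{5 + w} 0 = 0$)
$-402 - r{\left(1 \left(-5\right) 3,-1 \right)} = -402 - 0 = -402 + 0 = -402$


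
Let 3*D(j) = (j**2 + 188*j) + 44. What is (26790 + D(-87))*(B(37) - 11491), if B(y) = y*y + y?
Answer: -722358295/3 ≈ -2.4079e+8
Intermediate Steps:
B(y) = y + y**2 (B(y) = y**2 + y = y + y**2)
D(j) = 44/3 + j**2/3 + 188*j/3 (D(j) = ((j**2 + 188*j) + 44)/3 = (44 + j**2 + 188*j)/3 = 44/3 + j**2/3 + 188*j/3)
(26790 + D(-87))*(B(37) - 11491) = (26790 + (44/3 + (1/3)*(-87)**2 + (188/3)*(-87)))*(37*(1 + 37) - 11491) = (26790 + (44/3 + (1/3)*7569 - 5452))*(37*38 - 11491) = (26790 + (44/3 + 2523 - 5452))*(1406 - 11491) = (26790 - 8743/3)*(-10085) = (71627/3)*(-10085) = -722358295/3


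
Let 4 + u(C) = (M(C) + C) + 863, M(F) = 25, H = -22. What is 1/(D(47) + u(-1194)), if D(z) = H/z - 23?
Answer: -47/15673 ≈ -0.0029988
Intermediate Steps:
D(z) = -23 - 22/z (D(z) = -22/z - 23 = -23 - 22/z)
u(C) = 884 + C (u(C) = -4 + ((25 + C) + 863) = -4 + (888 + C) = 884 + C)
1/(D(47) + u(-1194)) = 1/((-23 - 22/47) + (884 - 1194)) = 1/((-23 - 22*1/47) - 310) = 1/((-23 - 22/47) - 310) = 1/(-1103/47 - 310) = 1/(-15673/47) = -47/15673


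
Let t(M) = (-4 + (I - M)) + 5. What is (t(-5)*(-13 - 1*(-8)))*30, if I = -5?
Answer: -150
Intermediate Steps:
t(M) = -4 - M (t(M) = (-4 + (-5 - M)) + 5 = (-9 - M) + 5 = -4 - M)
(t(-5)*(-13 - 1*(-8)))*30 = ((-4 - 1*(-5))*(-13 - 1*(-8)))*30 = ((-4 + 5)*(-13 + 8))*30 = (1*(-5))*30 = -5*30 = -150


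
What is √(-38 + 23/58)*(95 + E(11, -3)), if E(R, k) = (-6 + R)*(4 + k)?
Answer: 50*I*√126498/29 ≈ 613.22*I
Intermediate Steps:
√(-38 + 23/58)*(95 + E(11, -3)) = √(-38 + 23/58)*(95 + (-24 - 6*(-3) + 4*11 + 11*(-3))) = √(-38 + 23*(1/58))*(95 + (-24 + 18 + 44 - 33)) = √(-38 + 23/58)*(95 + 5) = √(-2181/58)*100 = (I*√126498/58)*100 = 50*I*√126498/29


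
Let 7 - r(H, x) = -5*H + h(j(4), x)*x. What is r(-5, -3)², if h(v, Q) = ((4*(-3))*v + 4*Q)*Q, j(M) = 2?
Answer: 93636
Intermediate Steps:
h(v, Q) = Q*(-12*v + 4*Q) (h(v, Q) = (-12*v + 4*Q)*Q = Q*(-12*v + 4*Q))
r(H, x) = 7 + 5*H - 4*x²*(-6 + x) (r(H, x) = 7 - (-5*H + (4*x*(x - 3*2))*x) = 7 - (-5*H + (4*x*(x - 6))*x) = 7 - (-5*H + (4*x*(-6 + x))*x) = 7 - (-5*H + 4*x²*(-6 + x)) = 7 + (5*H - 4*x²*(-6 + x)) = 7 + 5*H - 4*x²*(-6 + x))
r(-5, -3)² = (7 + 5*(-5) + 4*(-3)²*(6 - 1*(-3)))² = (7 - 25 + 4*9*(6 + 3))² = (7 - 25 + 4*9*9)² = (7 - 25 + 324)² = 306² = 93636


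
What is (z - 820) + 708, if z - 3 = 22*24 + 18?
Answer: 437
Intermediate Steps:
z = 549 (z = 3 + (22*24 + 18) = 3 + (528 + 18) = 3 + 546 = 549)
(z - 820) + 708 = (549 - 820) + 708 = -271 + 708 = 437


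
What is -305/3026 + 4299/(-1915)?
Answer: -13592849/5794790 ≈ -2.3457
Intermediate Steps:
-305/3026 + 4299/(-1915) = -305*1/3026 + 4299*(-1/1915) = -305/3026 - 4299/1915 = -13592849/5794790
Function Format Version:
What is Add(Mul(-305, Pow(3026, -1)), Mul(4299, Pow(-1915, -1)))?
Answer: Rational(-13592849, 5794790) ≈ -2.3457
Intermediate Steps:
Add(Mul(-305, Pow(3026, -1)), Mul(4299, Pow(-1915, -1))) = Add(Mul(-305, Rational(1, 3026)), Mul(4299, Rational(-1, 1915))) = Add(Rational(-305, 3026), Rational(-4299, 1915)) = Rational(-13592849, 5794790)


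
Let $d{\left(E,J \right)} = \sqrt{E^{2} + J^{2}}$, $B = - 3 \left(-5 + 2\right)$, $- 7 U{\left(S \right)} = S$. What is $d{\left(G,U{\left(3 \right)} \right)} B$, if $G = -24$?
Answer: $\frac{27 \sqrt{3137}}{7} \approx 216.03$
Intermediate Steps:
$U{\left(S \right)} = - \frac{S}{7}$
$B = 9$ ($B = \left(-3\right) \left(-3\right) = 9$)
$d{\left(G,U{\left(3 \right)} \right)} B = \sqrt{\left(-24\right)^{2} + \left(\left(- \frac{1}{7}\right) 3\right)^{2}} \cdot 9 = \sqrt{576 + \left(- \frac{3}{7}\right)^{2}} \cdot 9 = \sqrt{576 + \frac{9}{49}} \cdot 9 = \sqrt{\frac{28233}{49}} \cdot 9 = \frac{3 \sqrt{3137}}{7} \cdot 9 = \frac{27 \sqrt{3137}}{7}$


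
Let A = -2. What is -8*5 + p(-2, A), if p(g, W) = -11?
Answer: -51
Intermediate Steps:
-8*5 + p(-2, A) = -8*5 - 11 = -40 - 11 = -51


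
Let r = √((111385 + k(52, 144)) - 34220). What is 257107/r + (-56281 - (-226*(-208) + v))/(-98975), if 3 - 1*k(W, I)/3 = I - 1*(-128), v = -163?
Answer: 103126/98975 + 257107*√76358/76358 ≈ 931.48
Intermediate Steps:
k(W, I) = -375 - 3*I (k(W, I) = 9 - 3*(I - 1*(-128)) = 9 - 3*(I + 128) = 9 - 3*(128 + I) = 9 + (-384 - 3*I) = -375 - 3*I)
r = √76358 (r = √((111385 + (-375 - 3*144)) - 34220) = √((111385 + (-375 - 432)) - 34220) = √((111385 - 807) - 34220) = √(110578 - 34220) = √76358 ≈ 276.33)
257107/r + (-56281 - (-226*(-208) + v))/(-98975) = 257107/(√76358) + (-56281 - (-226*(-208) - 163))/(-98975) = 257107*(√76358/76358) + (-56281 - (47008 - 163))*(-1/98975) = 257107*√76358/76358 + (-56281 - 1*46845)*(-1/98975) = 257107*√76358/76358 + (-56281 - 46845)*(-1/98975) = 257107*√76358/76358 - 103126*(-1/98975) = 257107*√76358/76358 + 103126/98975 = 103126/98975 + 257107*√76358/76358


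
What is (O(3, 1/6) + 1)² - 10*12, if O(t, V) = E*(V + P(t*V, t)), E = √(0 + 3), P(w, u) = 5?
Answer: -467/12 + 31*√3/3 ≈ -21.019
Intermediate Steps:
E = √3 ≈ 1.7320
O(t, V) = √3*(5 + V) (O(t, V) = √3*(V + 5) = √3*(5 + V))
(O(3, 1/6) + 1)² - 10*12 = (√3*(5 + 1/6) + 1)² - 10*12 = (√3*(5 + ⅙) + 1)² - 120 = (√3*(31/6) + 1)² - 120 = (31*√3/6 + 1)² - 120 = (1 + 31*√3/6)² - 120 = -120 + (1 + 31*√3/6)²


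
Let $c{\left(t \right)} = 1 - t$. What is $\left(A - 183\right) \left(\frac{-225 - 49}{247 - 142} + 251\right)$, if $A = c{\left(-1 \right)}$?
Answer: $- \frac{4720661}{105} \approx -44959.0$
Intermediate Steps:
$A = 2$ ($A = 1 - -1 = 1 + 1 = 2$)
$\left(A - 183\right) \left(\frac{-225 - 49}{247 - 142} + 251\right) = \left(2 - 183\right) \left(\frac{-225 - 49}{247 - 142} + 251\right) = - 181 \left(- \frac{274}{105} + 251\right) = \left(-181\right) \frac{26081}{105} = - \frac{4720661}{105}$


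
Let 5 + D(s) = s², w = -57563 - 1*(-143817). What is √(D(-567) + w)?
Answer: √407738 ≈ 638.54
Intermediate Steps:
w = 86254 (w = -57563 + 143817 = 86254)
D(s) = -5 + s²
√(D(-567) + w) = √((-5 + (-567)²) + 86254) = √((-5 + 321489) + 86254) = √(321484 + 86254) = √407738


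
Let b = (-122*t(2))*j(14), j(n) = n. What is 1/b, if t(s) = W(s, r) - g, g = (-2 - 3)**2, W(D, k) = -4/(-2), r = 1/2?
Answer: 1/39284 ≈ 2.5456e-5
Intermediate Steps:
r = 1/2 ≈ 0.50000
W(D, k) = 2 (W(D, k) = -4*(-1/2) = 2)
g = 25 (g = (-5)**2 = 25)
t(s) = -23 (t(s) = 2 - 1*25 = 2 - 25 = -23)
b = 39284 (b = -122*(-23)*14 = 2806*14 = 39284)
1/b = 1/39284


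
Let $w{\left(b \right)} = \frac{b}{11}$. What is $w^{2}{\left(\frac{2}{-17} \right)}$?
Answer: $\frac{4}{34969} \approx 0.00011439$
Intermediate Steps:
$w{\left(b \right)} = \frac{b}{11}$ ($w{\left(b \right)} = b \frac{1}{11} = \frac{b}{11}$)
$w^{2}{\left(\frac{2}{-17} \right)} = \left(\frac{2 \frac{1}{-17}}{11}\right)^{2} = \left(\frac{2 \left(- \frac{1}{17}\right)}{11}\right)^{2} = \left(\frac{1}{11} \left(- \frac{2}{17}\right)\right)^{2} = \left(- \frac{2}{187}\right)^{2} = \frac{4}{34969}$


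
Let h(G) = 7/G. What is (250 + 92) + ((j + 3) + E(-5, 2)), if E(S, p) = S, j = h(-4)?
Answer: 1353/4 ≈ 338.25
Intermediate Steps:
j = -7/4 (j = 7/(-4) = 7*(-1/4) = -7/4 ≈ -1.7500)
(250 + 92) + ((j + 3) + E(-5, 2)) = (250 + 92) + ((-7/4 + 3) - 5) = 342 + (5/4 - 5) = 342 - 15/4 = 1353/4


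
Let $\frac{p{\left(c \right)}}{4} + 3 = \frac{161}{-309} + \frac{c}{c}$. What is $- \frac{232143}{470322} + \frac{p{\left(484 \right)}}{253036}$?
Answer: $- \frac{504230310919}{1021488745998} \approx -0.49362$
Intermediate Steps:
$p{\left(c \right)} = - \frac{3116}{309}$ ($p{\left(c \right)} = -12 + 4 \left(\frac{161}{-309} + \frac{c}{c}\right) = -12 + 4 \left(161 \left(- \frac{1}{309}\right) + 1\right) = -12 + 4 \left(- \frac{161}{309} + 1\right) = -12 + 4 \cdot \frac{148}{309} = -12 + \frac{592}{309} = - \frac{3116}{309}$)
$- \frac{232143}{470322} + \frac{p{\left(484 \right)}}{253036} = - \frac{232143}{470322} - \frac{3116}{309 \cdot 253036} = \left(-232143\right) \frac{1}{470322} - \frac{779}{19547031} = - \frac{77381}{156774} - \frac{779}{19547031} = - \frac{504230310919}{1021488745998}$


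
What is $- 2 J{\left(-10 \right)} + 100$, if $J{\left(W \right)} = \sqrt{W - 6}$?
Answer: $100 - 8 i \approx 100.0 - 8.0 i$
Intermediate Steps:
$J{\left(W \right)} = \sqrt{-6 + W}$
$- 2 J{\left(-10 \right)} + 100 = - 2 \sqrt{-6 - 10} + 100 = - 2 \sqrt{-16} + 100 = - 2 \cdot 4 i + 100 = - 8 i + 100 = 100 - 8 i$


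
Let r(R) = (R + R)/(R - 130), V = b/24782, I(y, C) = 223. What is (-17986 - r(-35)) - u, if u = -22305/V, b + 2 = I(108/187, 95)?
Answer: 18109987838/7293 ≈ 2.4832e+6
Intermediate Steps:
b = 221 (b = -2 + 223 = 221)
V = 221/24782 ≈ 0.0089178
r(R) = 2*R/(-130 + R) (r(R) = (2*R)/(-130 + R) = 2*R/(-130 + R))
u = -552762510/221 (u = -22305/221/24782 = -22305*24782/221 = -552762510/221 ≈ -2.5012e+6)
(-17986 - r(-35)) - u = (-17986 - 2*(-35)/(-130 - 35)) - 1*(-552762510/221) = (-17986 - 2*(-35)/(-165)) + 552762510/221 = (-17986 - 2*(-35)*(-1)/165) + 552762510/221 = (-17986 - 1*14/33) + 552762510/221 = (-17986 - 14/33) + 552762510/221 = -593552/33 + 552762510/221 = 18109987838/7293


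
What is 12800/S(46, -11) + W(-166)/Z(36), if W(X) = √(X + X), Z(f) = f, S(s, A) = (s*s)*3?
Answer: 3200/1587 + I*√83/18 ≈ 2.0164 + 0.50613*I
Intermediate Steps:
S(s, A) = 3*s² (S(s, A) = s²*3 = 3*s²)
W(X) = √2*√X (W(X) = √(2*X) = √2*√X)
12800/S(46, -11) + W(-166)/Z(36) = 12800/((3*46²)) + (√2*√(-166))/36 = 12800/((3*2116)) + (√2*(I*√166))*(1/36) = 12800/6348 + (2*I*√83)*(1/36) = 12800*(1/6348) + I*√83/18 = 3200/1587 + I*√83/18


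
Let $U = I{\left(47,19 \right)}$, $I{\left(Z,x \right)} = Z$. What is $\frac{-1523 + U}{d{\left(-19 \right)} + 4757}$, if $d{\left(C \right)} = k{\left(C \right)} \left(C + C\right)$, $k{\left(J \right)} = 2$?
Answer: $- \frac{1476}{4681} \approx -0.31532$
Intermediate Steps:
$U = 47$
$d{\left(C \right)} = 4 C$ ($d{\left(C \right)} = 2 \left(C + C\right) = 2 \cdot 2 C = 4 C$)
$\frac{-1523 + U}{d{\left(-19 \right)} + 4757} = \frac{-1523 + 47}{4 \left(-19\right) + 4757} = - \frac{1476}{-76 + 4757} = - \frac{1476}{4681}$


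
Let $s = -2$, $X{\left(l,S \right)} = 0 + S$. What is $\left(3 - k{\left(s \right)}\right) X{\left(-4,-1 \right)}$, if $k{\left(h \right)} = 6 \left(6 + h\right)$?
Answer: $21$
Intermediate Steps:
$X{\left(l,S \right)} = S$
$k{\left(h \right)} = 36 + 6 h$
$\left(3 - k{\left(s \right)}\right) X{\left(-4,-1 \right)} = \left(3 - \left(36 + 6 \left(-2\right)\right)\right) \left(-1\right) = \left(3 - \left(36 - 12\right)\right) \left(-1\right) = \left(3 - 24\right) \left(-1\right) = \left(-21\right) \left(-1\right) = 21$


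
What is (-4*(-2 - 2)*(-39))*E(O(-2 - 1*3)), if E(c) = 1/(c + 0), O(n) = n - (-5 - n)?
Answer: 624/5 ≈ 124.80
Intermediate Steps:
O(n) = 5 + 2*n (O(n) = n + (5 + n) = 5 + 2*n)
E(c) = 1/c
(-4*(-2 - 2)*(-39))*E(O(-2 - 1*3)) = (-4*(-2 - 2)*(-39))/(5 + 2*(-2 - 1*3)) = (-4*(-4)*(-39))/(5 + 2*(-2 - 3)) = (16*(-39))/(5 + 2*(-5)) = -624/(5 - 10) = -624/(-5) = -624*(-⅕) = 624/5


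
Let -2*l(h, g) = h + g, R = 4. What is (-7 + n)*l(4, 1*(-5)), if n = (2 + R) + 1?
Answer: 0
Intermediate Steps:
l(h, g) = -g/2 - h/2 (l(h, g) = -(h + g)/2 = -(g + h)/2 = -g/2 - h/2)
n = 7 (n = (2 + 4) + 1 = 6 + 1 = 7)
(-7 + n)*l(4, 1*(-5)) = (-7 + 7)*(-(-5)/2 - ½*4) = 0*(-½*(-5) - 2) = 0*(5/2 - 2) = 0*(½) = 0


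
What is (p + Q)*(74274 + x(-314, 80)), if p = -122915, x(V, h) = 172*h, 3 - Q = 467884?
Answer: -52010135064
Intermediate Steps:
Q = -467881 (Q = 3 - 1*467884 = 3 - 467884 = -467881)
(p + Q)*(74274 + x(-314, 80)) = (-122915 - 467881)*(74274 + 172*80) = -590796*(74274 + 13760) = -590796*88034 = -52010135064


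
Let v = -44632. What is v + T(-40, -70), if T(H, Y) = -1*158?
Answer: -44790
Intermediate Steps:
T(H, Y) = -158
v + T(-40, -70) = -44632 - 158 = -44790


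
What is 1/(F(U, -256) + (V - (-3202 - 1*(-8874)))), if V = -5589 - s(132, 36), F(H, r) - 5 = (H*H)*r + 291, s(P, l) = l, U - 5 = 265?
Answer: -1/18673401 ≈ -5.3552e-8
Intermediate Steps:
U = 270 (U = 5 + 265 = 270)
F(H, r) = 296 + r*H**2 (F(H, r) = 5 + ((H*H)*r + 291) = 5 + (H**2*r + 291) = 5 + (r*H**2 + 291) = 5 + (291 + r*H**2) = 296 + r*H**2)
V = -5625 (V = -5589 - 1*36 = -5589 - 36 = -5625)
1/(F(U, -256) + (V - (-3202 - 1*(-8874)))) = 1/((296 - 256*270**2) + (-5625 - (-3202 - 1*(-8874)))) = 1/((296 - 256*72900) + (-5625 - (-3202 + 8874))) = 1/((296 - 18662400) + (-5625 - 1*5672)) = 1/(-18662104 + (-5625 - 5672)) = 1/(-18662104 - 11297) = 1/(-18673401) = -1/18673401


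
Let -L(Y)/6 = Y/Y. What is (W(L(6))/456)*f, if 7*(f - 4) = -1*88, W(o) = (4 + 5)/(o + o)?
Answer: 15/1064 ≈ 0.014098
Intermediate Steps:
L(Y) = -6 (L(Y) = -6*Y/Y = -6*1 = -6)
W(o) = 9/(2*o) (W(o) = 9/((2*o)) = 9*(1/(2*o)) = 9/(2*o))
f = -60/7 (f = 4 + (-1*88)/7 = 4 + (1/7)*(-88) = 4 - 88/7 = -60/7 ≈ -8.5714)
(W(L(6))/456)*f = (((9/2)/(-6))/456)*(-60/7) = (((9/2)*(-1/6))*(1/456))*(-60/7) = -3/4*1/456*(-60/7) = -1/608*(-60/7) = 15/1064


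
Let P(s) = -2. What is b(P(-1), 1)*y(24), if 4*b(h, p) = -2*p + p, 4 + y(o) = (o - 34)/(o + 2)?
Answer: 57/52 ≈ 1.0962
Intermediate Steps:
y(o) = -4 + (-34 + o)/(2 + o) (y(o) = -4 + (o - 34)/(o + 2) = -4 + (-34 + o)/(2 + o))
b(h, p) = -p/4 (b(h, p) = (-2*p + p)/4 = (-p)/4 = -p/4)
b(P(-1), 1)*y(24) = (-1/4*1)*(3*(-14 - 1*24)/(2 + 24)) = -3*(-14 - 24)/(4*26) = -3*(-38)/(4*26) = -1/4*(-57/13) = 57/52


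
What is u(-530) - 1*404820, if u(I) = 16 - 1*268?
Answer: -405072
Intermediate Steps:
u(I) = -252 (u(I) = 16 - 268 = -252)
u(-530) - 1*404820 = -252 - 1*404820 = -252 - 404820 = -405072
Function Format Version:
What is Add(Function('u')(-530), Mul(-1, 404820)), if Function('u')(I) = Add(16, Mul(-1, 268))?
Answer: -405072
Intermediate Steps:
Function('u')(I) = -252 (Function('u')(I) = Add(16, -268) = -252)
Add(Function('u')(-530), Mul(-1, 404820)) = Add(-252, Mul(-1, 404820)) = Add(-252, -404820) = -405072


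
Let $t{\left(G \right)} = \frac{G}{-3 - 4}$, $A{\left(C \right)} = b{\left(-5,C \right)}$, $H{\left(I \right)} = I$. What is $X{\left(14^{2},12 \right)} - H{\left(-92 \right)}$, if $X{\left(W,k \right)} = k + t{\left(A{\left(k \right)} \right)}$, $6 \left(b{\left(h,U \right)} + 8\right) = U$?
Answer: $\frac{734}{7} \approx 104.86$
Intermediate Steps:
$b{\left(h,U \right)} = -8 + \frac{U}{6}$
$A{\left(C \right)} = -8 + \frac{C}{6}$
$t{\left(G \right)} = - \frac{G}{7}$ ($t{\left(G \right)} = \frac{G}{-7} = - \frac{G}{7}$)
$X{\left(W,k \right)} = \frac{8}{7} + \frac{41 k}{42}$ ($X{\left(W,k \right)} = k - \frac{-8 + \frac{k}{6}}{7} = k - \left(- \frac{8}{7} + \frac{k}{42}\right) = \frac{8}{7} + \frac{41 k}{42}$)
$X{\left(14^{2},12 \right)} - H{\left(-92 \right)} = \left(\frac{8}{7} + \frac{41}{42} \cdot 12\right) - -92 = \left(\frac{8}{7} + \frac{82}{7}\right) + 92 = \frac{90}{7} + 92 = \frac{734}{7}$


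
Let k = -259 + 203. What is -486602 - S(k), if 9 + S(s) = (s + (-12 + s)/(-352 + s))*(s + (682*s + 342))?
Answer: -7809034/3 ≈ -2.6030e+6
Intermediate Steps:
k = -56
S(s) = -9 + (342 + 683*s)*(s + (-12 + s)/(-352 + s)) (S(s) = -9 + (s + (-12 + s)/(-352 + s))*(s + (682*s + 342)) = -9 + (s + (-12 + s)/(-352 + s))*(s + (342 + 682*s)) = -9 + (s + (-12 + s)/(-352 + s))*(342 + 683*s) = -9 + (342 + 683*s)*(s + (-12 + s)/(-352 + s)))
-486602 - S(k) = -486602 - (-936 - 239391*(-56)² - 128247*(-56) + 683*(-56)³)/(-352 - 56) = -486602 - (-936 - 239391*3136 + 7181832 + 683*(-175616))/(-408) = -486602 - (-1)*(-936 - 750730176 + 7181832 - 119945728)/408 = -486602 - (-1)*(-863495008)/408 = -486602 - 1*6349228/3 = -486602 - 6349228/3 = -7809034/3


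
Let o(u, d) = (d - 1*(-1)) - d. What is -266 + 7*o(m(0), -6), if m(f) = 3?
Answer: -259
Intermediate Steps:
o(u, d) = 1 (o(u, d) = (d + 1) - d = (1 + d) - d = 1)
-266 + 7*o(m(0), -6) = -266 + 7*1 = -266 + 7 = -259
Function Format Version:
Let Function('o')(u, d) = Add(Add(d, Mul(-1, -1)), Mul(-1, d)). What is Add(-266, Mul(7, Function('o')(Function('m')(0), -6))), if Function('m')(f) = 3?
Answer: -259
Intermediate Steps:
Function('o')(u, d) = 1 (Function('o')(u, d) = Add(Add(d, 1), Mul(-1, d)) = Add(Add(1, d), Mul(-1, d)) = 1)
Add(-266, Mul(7, Function('o')(Function('m')(0), -6))) = Add(-266, Mul(7, 1)) = Add(-266, 7) = -259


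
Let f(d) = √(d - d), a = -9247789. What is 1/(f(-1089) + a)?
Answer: -1/9247789 ≈ -1.0813e-7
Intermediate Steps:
f(d) = 0 (f(d) = √0 = 0)
1/(f(-1089) + a) = 1/(0 - 9247789) = 1/(-9247789) = -1/9247789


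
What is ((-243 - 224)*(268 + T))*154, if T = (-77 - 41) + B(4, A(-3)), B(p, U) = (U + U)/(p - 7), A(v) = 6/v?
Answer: -32650772/3 ≈ -1.0884e+7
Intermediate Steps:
B(p, U) = 2*U/(-7 + p) (B(p, U) = (2*U)/(-7 + p) = 2*U/(-7 + p))
T = -350/3 (T = (-77 - 41) + 2*(6/(-3))/(-7 + 4) = -118 + 2*(6*(-1/3))/(-3) = -118 + 2*(-2)*(-1/3) = -118 + 4/3 = -350/3 ≈ -116.67)
((-243 - 224)*(268 + T))*154 = ((-243 - 224)*(268 - 350/3))*154 = -467*454/3*154 = -212018/3*154 = -32650772/3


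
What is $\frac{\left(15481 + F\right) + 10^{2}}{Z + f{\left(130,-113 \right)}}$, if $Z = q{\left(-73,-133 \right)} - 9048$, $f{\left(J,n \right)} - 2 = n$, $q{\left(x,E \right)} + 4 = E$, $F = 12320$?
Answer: $- \frac{27901}{9296} \approx -3.0014$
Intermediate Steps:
$q{\left(x,E \right)} = -4 + E$
$f{\left(J,n \right)} = 2 + n$
$Z = -9185$ ($Z = \left(-4 - 133\right) - 9048 = -137 - 9048 = -9185$)
$\frac{\left(15481 + F\right) + 10^{2}}{Z + f{\left(130,-113 \right)}} = \frac{\left(15481 + 12320\right) + 10^{2}}{-9185 + \left(2 - 113\right)} = \frac{27801 + 100}{-9185 - 111} = \frac{27901}{-9296} = 27901 \left(- \frac{1}{9296}\right) = - \frac{27901}{9296}$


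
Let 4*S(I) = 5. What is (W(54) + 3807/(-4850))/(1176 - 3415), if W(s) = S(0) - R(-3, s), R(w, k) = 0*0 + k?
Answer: 519289/21718300 ≈ 0.023910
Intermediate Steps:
R(w, k) = k (R(w, k) = 0 + k = k)
S(I) = 5/4 (S(I) = (1/4)*5 = 5/4)
W(s) = 5/4 - s
(W(54) + 3807/(-4850))/(1176 - 3415) = ((5/4 - 1*54) + 3807/(-4850))/(1176 - 3415) = ((5/4 - 54) + 3807*(-1/4850))/(-2239) = (-211/4 - 3807/4850)*(-1/2239) = -519289/9700*(-1/2239) = 519289/21718300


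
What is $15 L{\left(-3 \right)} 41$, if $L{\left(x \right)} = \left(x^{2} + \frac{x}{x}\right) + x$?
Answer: $4305$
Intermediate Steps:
$L{\left(x \right)} = 1 + x + x^{2}$ ($L{\left(x \right)} = \left(x^{2} + 1\right) + x = \left(1 + x^{2}\right) + x = 1 + x + x^{2}$)
$15 L{\left(-3 \right)} 41 = 15 \left(1 - 3 + \left(-3\right)^{2}\right) 41 = 15 \left(1 - 3 + 9\right) 41 = 15 \cdot 7 \cdot 41 = 105 \cdot 41 = 4305$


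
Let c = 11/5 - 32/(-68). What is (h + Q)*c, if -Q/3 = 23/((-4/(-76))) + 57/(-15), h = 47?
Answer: -1421701/425 ≈ -3345.2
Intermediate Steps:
c = 227/85 (c = 11*(⅕) - 32*(-1/68) = 11/5 + 8/17 = 227/85 ≈ 2.6706)
Q = -6498/5 (Q = -3*(23/((-4/(-76))) + 57/(-15)) = -3*(23/((-4*(-1/76))) + 57*(-1/15)) = -3*(23/(1/19) - 19/5) = -3*(23*19 - 19/5) = -3*(437 - 19/5) = -3*2166/5 = -6498/5 ≈ -1299.6)
(h + Q)*c = (47 - 6498/5)*(227/85) = -6263/5*227/85 = -1421701/425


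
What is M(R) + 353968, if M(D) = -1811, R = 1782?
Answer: 352157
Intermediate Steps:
M(R) + 353968 = -1811 + 353968 = 352157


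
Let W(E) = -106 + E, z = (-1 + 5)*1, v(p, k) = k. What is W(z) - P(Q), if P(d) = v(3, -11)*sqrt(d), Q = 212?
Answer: -102 + 22*sqrt(53) ≈ 58.162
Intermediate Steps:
z = 4 (z = 4*1 = 4)
P(d) = -11*sqrt(d)
W(z) - P(Q) = (-106 + 4) - (-11)*sqrt(212) = -102 - (-11)*2*sqrt(53) = -102 - (-22)*sqrt(53) = -102 + 22*sqrt(53)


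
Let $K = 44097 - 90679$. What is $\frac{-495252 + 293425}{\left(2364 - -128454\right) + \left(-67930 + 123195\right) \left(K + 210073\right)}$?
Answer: $- \frac{201827}{9035460933} \approx -2.2337 \cdot 10^{-5}$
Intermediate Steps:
$K = -46582$
$\frac{-495252 + 293425}{\left(2364 - -128454\right) + \left(-67930 + 123195\right) \left(K + 210073\right)} = \frac{-495252 + 293425}{\left(2364 - -128454\right) + \left(-67930 + 123195\right) \left(-46582 + 210073\right)} = - \frac{201827}{\left(2364 + 128454\right) + 55265 \cdot 163491} = - \frac{201827}{130818 + 9035330115} = - \frac{201827}{9035460933}$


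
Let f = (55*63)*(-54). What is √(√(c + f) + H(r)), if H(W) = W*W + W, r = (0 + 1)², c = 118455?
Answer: √(2 + I*√68655) ≈ 11.49 + 11.402*I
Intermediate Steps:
f = -187110 (f = 3465*(-54) = -187110)
r = 1 (r = 1² = 1)
H(W) = W + W² (H(W) = W² + W = W + W²)
√(√(c + f) + H(r)) = √(√(118455 - 187110) + 1*(1 + 1)) = √(√(-68655) + 1*2) = √(I*√68655 + 2) = √(2 + I*√68655)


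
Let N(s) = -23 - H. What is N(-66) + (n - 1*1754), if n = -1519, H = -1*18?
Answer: -3278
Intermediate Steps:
H = -18
N(s) = -5 (N(s) = -23 - 1*(-18) = -23 + 18 = -5)
N(-66) + (n - 1*1754) = -5 + (-1519 - 1*1754) = -5 + (-1519 - 1754) = -5 - 3273 = -3278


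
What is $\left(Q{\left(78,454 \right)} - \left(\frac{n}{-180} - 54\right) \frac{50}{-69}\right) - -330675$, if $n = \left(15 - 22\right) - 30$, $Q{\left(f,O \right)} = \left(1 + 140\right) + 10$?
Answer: $\frac{17862499}{54} \approx 3.3079 \cdot 10^{5}$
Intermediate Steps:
$Q{\left(f,O \right)} = 151$ ($Q{\left(f,O \right)} = 141 + 10 = 151$)
$n = -37$ ($n = -7 - 30 = -37$)
$\left(Q{\left(78,454 \right)} - \left(\frac{n}{-180} - 54\right) \frac{50}{-69}\right) - -330675 = \left(151 - \left(- \frac{37}{-180} - 54\right) \frac{50}{-69}\right) - -330675 = \left(151 - \left(\left(-37\right) \left(- \frac{1}{180}\right) - 54\right) 50 \left(- \frac{1}{69}\right)\right) + 330675 = \left(151 - \left(\frac{37}{180} - 54\right) \left(- \frac{50}{69}\right)\right) + 330675 = \left(151 - \left(- \frac{9683}{180}\right) \left(- \frac{50}{69}\right)\right) + 330675 = \left(151 - \frac{2105}{54}\right) + 330675 = \frac{6049}{54} + 330675 = \frac{17862499}{54}$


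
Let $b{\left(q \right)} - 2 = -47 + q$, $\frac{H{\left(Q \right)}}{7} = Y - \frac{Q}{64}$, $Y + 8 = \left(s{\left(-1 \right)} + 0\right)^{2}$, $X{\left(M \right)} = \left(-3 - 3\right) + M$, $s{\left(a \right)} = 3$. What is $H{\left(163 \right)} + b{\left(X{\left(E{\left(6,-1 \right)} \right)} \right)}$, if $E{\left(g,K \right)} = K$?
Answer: $- \frac{4021}{64} \approx -62.828$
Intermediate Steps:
$X{\left(M \right)} = -6 + M$
$Y = 1$ ($Y = -8 + \left(3 + 0\right)^{2} = -8 + 3^{2} = -8 + 9 = 1$)
$H{\left(Q \right)} = 7 - \frac{7 Q}{64}$ ($H{\left(Q \right)} = 7 \left(1 - \frac{Q}{64}\right) = 7 - \frac{7 Q}{64}$)
$b{\left(q \right)} = -45 + q$ ($b{\left(q \right)} = 2 + \left(-47 + q\right) = -45 + q$)
$H{\left(163 \right)} + b{\left(X{\left(E{\left(6,-1 \right)} \right)} \right)} = \left(7 - \frac{1141}{64}\right) - 52 = - \frac{693}{64} - 52 = - \frac{4021}{64}$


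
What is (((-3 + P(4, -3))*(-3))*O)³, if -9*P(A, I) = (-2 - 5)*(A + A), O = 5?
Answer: -3048625/27 ≈ -1.1291e+5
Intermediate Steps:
P(A, I) = 14*A/9 (P(A, I) = -(-2 - 5)*(A + A)/9 = -(-7)*2*A/9 = -(-14)*A/9 = 14*A/9)
(((-3 + P(4, -3))*(-3))*O)³ = (((-3 + (14/9)*4)*(-3))*5)³ = (((-3 + 56/9)*(-3))*5)³ = (((29/9)*(-3))*5)³ = (-29/3*5)³ = (-145/3)³ = -3048625/27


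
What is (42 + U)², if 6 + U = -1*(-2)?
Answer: 1444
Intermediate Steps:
U = -4 (U = -6 - 1*(-2) = -6 + 2 = -4)
(42 + U)² = (42 - 4)² = 38² = 1444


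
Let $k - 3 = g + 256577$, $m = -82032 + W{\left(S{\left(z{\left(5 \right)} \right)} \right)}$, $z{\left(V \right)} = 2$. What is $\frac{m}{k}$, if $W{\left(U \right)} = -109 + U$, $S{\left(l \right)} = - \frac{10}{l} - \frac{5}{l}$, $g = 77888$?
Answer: $- \frac{164297}{668936} \approx -0.24561$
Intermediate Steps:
$S{\left(l \right)} = - \frac{15}{l}$
$m = - \frac{164297}{2}$ ($m = -82032 - \left(109 + \frac{15}{2}\right) = -82032 - \frac{233}{2} = - \frac{164297}{2} \approx -82149.0$)
$k = 334468$ ($k = 3 + \left(77888 + 256577\right) = 3 + 334465 = 334468$)
$\frac{m}{k} = - \frac{164297}{2 \cdot 334468} = \left(- \frac{164297}{2}\right) \frac{1}{334468} = - \frac{164297}{668936}$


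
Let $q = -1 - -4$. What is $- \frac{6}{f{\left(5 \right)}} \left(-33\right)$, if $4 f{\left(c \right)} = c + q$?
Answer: $99$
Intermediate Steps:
$q = 3$ ($q = -1 + 4 = 3$)
$f{\left(c \right)} = \frac{3}{4} + \frac{c}{4}$ ($f{\left(c \right)} = \frac{c + 3}{4} = \frac{3 + c}{4} = \frac{3}{4} + \frac{c}{4}$)
$- \frac{6}{f{\left(5 \right)}} \left(-33\right) = - \frac{6}{\frac{3}{4} + \frac{1}{4} \cdot 5} \left(-33\right) = - \frac{6}{\frac{3}{4} + \frac{5}{4}} \left(-33\right) = - \frac{6}{2} \left(-33\right) = \left(-6\right) \frac{1}{2} \left(-33\right) = \left(-3\right) \left(-33\right) = 99$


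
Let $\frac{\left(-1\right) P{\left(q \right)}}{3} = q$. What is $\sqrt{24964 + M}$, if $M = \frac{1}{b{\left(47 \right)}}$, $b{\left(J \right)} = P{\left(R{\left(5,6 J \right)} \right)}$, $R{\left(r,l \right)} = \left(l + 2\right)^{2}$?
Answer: $\frac{\sqrt{18121467453}}{852} \approx 158.0$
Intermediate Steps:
$R{\left(r,l \right)} = \left(2 + l\right)^{2}$
$P{\left(q \right)} = - 3 q$
$b{\left(J \right)} = - 3 \left(2 + 6 J\right)^{2}$
$M = - \frac{1}{241968}$ ($M = \frac{1}{\left(-12\right) \left(1 + 3 \cdot 47\right)^{2}} = \frac{1}{\left(-12\right) \left(1 + 141\right)^{2}} = \frac{1}{\left(-12\right) 142^{2}} = \frac{1}{\left(-12\right) 20164} = \frac{1}{-241968} = - \frac{1}{241968} \approx -4.1328 \cdot 10^{-6}$)
$\sqrt{24964 + M} = \sqrt{24964 - \frac{1}{241968}} = \sqrt{\frac{6040489151}{241968}} = \frac{\sqrt{18121467453}}{852}$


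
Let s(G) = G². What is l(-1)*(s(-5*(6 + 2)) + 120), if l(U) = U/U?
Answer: 1720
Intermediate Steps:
l(U) = 1
l(-1)*(s(-5*(6 + 2)) + 120) = 1*((-5*(6 + 2))² + 120) = 1*((-5*8)² + 120) = 1*((-40)² + 120) = 1*(1600 + 120) = 1*1720 = 1720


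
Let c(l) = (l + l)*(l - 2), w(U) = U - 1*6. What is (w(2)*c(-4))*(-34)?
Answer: 6528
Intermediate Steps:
w(U) = -6 + U (w(U) = U - 6 = -6 + U)
c(l) = 2*l*(-2 + l) (c(l) = (2*l)*(-2 + l) = 2*l*(-2 + l))
(w(2)*c(-4))*(-34) = ((-6 + 2)*(2*(-4)*(-2 - 4)))*(-34) = -8*(-4)*(-6)*(-34) = -4*48*(-34) = -192*(-34) = 6528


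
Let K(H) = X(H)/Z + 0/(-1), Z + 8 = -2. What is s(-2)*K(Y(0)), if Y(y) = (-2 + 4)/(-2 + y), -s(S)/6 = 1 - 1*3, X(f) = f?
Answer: 6/5 ≈ 1.2000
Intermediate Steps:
s(S) = 12 (s(S) = -6*(1 - 1*3) = -6*(1 - 3) = -6*(-2) = 12)
Y(y) = 2/(-2 + y)
Z = -10 (Z = -8 - 2 = -10)
K(H) = -H/10 (K(H) = H/(-10) + 0/(-1) = H*(-⅒) + 0*(-1) = -H/10 + 0 = -H/10)
s(-2)*K(Y(0)) = 12*(-1/(5*(-2 + 0))) = 12*(-1/(5*(-2))) = 12*(-(-1)/(5*2)) = 12*(-⅒*(-1)) = 12*(⅒) = 6/5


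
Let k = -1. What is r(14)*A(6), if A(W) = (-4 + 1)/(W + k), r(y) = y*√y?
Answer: -42*√14/5 ≈ -31.430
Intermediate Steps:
r(y) = y^(3/2)
A(W) = -3/(-1 + W) (A(W) = (-4 + 1)/(W - 1) = -3/(-1 + W))
r(14)*A(6) = 14^(3/2)*(-3/(-1 + 6)) = (14*√14)*(-3/5) = (14*√14)*(-3*⅕) = (14*√14)*(-⅗) = -42*√14/5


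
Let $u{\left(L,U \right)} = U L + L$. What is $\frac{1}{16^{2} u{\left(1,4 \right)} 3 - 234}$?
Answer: $\frac{1}{3606} \approx 0.00027732$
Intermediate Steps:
$u{\left(L,U \right)} = L + L U$ ($u{\left(L,U \right)} = L U + L = L + L U$)
$\frac{1}{16^{2} u{\left(1,4 \right)} 3 - 234} = \frac{1}{16^{2} \cdot 1 \left(1 + 4\right) 3 - 234} = \frac{1}{256 \cdot 1 \cdot 5 \cdot 3 - 234} = \frac{1}{256 \cdot 5 \cdot 3 - 234} = \frac{1}{256 \cdot 15 - 234} = \frac{1}{3840 - 234} = \frac{1}{3606}$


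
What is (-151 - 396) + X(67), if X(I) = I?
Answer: -480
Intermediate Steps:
(-151 - 396) + X(67) = (-151 - 396) + 67 = -547 + 67 = -480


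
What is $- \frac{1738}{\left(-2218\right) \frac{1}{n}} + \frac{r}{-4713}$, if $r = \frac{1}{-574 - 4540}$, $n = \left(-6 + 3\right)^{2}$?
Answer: $\frac{188503948631}{26729430738} \approx 7.0523$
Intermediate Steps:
$n = 9$ ($n = \left(-3\right)^{2} = 9$)
$r = - \frac{1}{5114}$ ($r = \frac{1}{-5114} = - \frac{1}{5114} \approx -0.00019554$)
$- \frac{1738}{\left(-2218\right) \frac{1}{n}} + \frac{r}{-4713} = - \frac{1738}{\left(-2218\right) \frac{1}{9}} - \frac{1}{5114 \left(-4713\right)} = - \frac{1738}{\left(-2218\right) \frac{1}{9}} - - \frac{1}{24102282} = - \frac{1738}{- \frac{2218}{9}} + \frac{1}{24102282} = \left(-1738\right) \left(- \frac{9}{2218}\right) + \frac{1}{24102282} = \frac{7821}{1109} + \frac{1}{24102282} = \frac{188503948631}{26729430738}$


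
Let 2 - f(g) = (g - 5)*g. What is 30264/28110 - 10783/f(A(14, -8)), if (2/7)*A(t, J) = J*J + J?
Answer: 239335451/175378290 ≈ 1.3647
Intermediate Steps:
A(t, J) = 7*J/2 + 7*J²/2 (A(t, J) = 7*(J*J + J)/2 = 7*(J² + J)/2 = 7*(J + J²)/2 = 7*J/2 + 7*J²/2)
f(g) = 2 - g*(-5 + g) (f(g) = 2 - (g - 5)*g = 2 - (-5 + g)*g = 2 - g*(-5 + g))
30264/28110 - 10783/f(A(14, -8)) = 30264/28110 - 10783/(2 - ((7/2)*(-8)*(1 - 8))² + 5*((7/2)*(-8)*(1 - 8))) = 30264*(1/28110) - 10783/(2 - ((7/2)*(-8)*(-7))² + 5*((7/2)*(-8)*(-7))) = 5044/4685 - 10783/(2 - 1*196² + 5*196) = 5044/4685 - 10783/(2 - 1*38416 + 980) = 5044/4685 - 10783/(2 - 38416 + 980) = 5044/4685 - 10783/(-37434) = 5044/4685 - 10783*(-1/37434) = 5044/4685 + 10783/37434 = 239335451/175378290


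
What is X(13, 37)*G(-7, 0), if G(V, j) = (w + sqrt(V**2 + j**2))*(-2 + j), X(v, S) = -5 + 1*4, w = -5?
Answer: 4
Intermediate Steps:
X(v, S) = -1 (X(v, S) = -5 + 4 = -1)
G(V, j) = (-5 + sqrt(V**2 + j**2))*(-2 + j)
X(13, 37)*G(-7, 0) = -(10 - 5*0 - 2*sqrt((-7)**2 + 0**2) + 0*sqrt((-7)**2 + 0**2)) = -(10 + 0 - 2*sqrt(49 + 0) + 0*sqrt(49 + 0)) = -(10 + 0 - 2*sqrt(49) + 0*sqrt(49)) = -(10 + 0 - 2*7 + 0*7) = -(10 + 0 - 14 + 0) = -1*(-4) = 4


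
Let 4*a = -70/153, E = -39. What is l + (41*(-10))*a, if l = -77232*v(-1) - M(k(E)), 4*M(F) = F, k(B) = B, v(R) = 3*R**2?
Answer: -141763285/612 ≈ -2.3164e+5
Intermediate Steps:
a = -35/306 (a = (-70/153)/4 = (-70*1/153)/4 = (1/4)*(-70/153) = -35/306 ≈ -0.11438)
M(F) = F/4
l = -926745/4 (l = -231696*(-1)**2 - (-39)/4 = -231696 - 1*(-39/4) = -77232*3 + 39/4 = -231696 + 39/4 = -926745/4 ≈ -2.3169e+5)
l + (41*(-10))*a = -926745/4 + (41*(-10))*(-35/306) = -926745/4 - 410*(-35/306) = -926745/4 + 7175/153 = -141763285/612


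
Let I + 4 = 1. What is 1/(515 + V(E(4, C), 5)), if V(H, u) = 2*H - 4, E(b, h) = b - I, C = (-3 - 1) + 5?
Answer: 1/525 ≈ 0.0019048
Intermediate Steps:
I = -3 (I = -4 + 1 = -3)
C = 1 (C = -4 + 5 = 1)
E(b, h) = 3 + b (E(b, h) = b - 1*(-3) = b + 3 = 3 + b)
V(H, u) = -4 + 2*H
1/(515 + V(E(4, C), 5)) = 1/(515 + (-4 + 2*(3 + 4))) = 1/(515 + (-4 + 2*7)) = 1/(515 + (-4 + 14)) = 1/(515 + 10) = 1/525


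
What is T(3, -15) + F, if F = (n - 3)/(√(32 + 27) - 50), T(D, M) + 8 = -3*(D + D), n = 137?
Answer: -70166/2441 - 134*√59/2441 ≈ -29.166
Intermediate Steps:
T(D, M) = -8 - 6*D (T(D, M) = -8 - 3*(D + D) = -8 - 6*D)
F = 134/(-50 + √59) (F = (137 - 3)/(√(32 + 27) - 50) = 134/(√59 - 50) = 134/(-50 + √59) ≈ -3.1664)
T(3, -15) + F = (-8 - 6*3) + (-6700/2441 - 134*√59/2441) = (-8 - 18) + (-6700/2441 - 134*√59/2441) = -26 + (-6700/2441 - 134*√59/2441) = -70166/2441 - 134*√59/2441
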